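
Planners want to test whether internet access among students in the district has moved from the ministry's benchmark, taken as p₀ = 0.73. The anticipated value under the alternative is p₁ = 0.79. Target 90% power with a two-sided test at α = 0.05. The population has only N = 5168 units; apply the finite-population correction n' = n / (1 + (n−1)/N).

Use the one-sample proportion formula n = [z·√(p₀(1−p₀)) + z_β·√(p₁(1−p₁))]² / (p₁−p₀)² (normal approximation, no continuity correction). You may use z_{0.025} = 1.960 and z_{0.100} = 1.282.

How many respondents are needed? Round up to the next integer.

n = [z_{α/2}·√(p₀q₀) + z_β·√(p₁q₁)]² / (p₁ − p₀)²
  = [1.960·√(0.73·0.27) + 1.282·√(0.79·0.21)]² / (0.06)²
  = [1.960·0.4440 + 1.282·0.4073]² / 0.0036
  = [1.3923]² / 0.0036
  = 538.49
Finite-population correction (N = 5168): 538.49 / (1 + (538.49 − 1)/5168) = 487.77.
Round up → n = 488.

n = 488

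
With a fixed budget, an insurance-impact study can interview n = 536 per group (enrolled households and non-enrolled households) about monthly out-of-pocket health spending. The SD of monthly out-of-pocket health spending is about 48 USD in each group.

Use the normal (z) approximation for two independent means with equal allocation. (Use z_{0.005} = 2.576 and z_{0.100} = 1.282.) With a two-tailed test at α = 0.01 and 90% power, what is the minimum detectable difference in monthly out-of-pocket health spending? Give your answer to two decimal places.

Minimum detectable difference ≈ 11.31 USD

δ = (z_{α/2} + z_β) · √((σ₁²+σ₂²)/n)
  = (2.576 + 1.282) · √(4608/536)
  = 3.858 · √8.597
  = 3.858 · 2.9321
  = 11.3119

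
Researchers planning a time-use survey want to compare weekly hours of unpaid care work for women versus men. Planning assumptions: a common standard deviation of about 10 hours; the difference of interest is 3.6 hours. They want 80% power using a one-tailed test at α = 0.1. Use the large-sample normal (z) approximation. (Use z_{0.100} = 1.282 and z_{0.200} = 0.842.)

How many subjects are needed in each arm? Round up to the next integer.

n = (z_α + z_β)² · (σ₁² + σ₂²) / δ²
  = (1.282 + 0.842)² · (2·10² = 200) / 3.6²
  = 4.5114 · 200 / 12.96
  = 69.62
Round up → n = 70 per group.

n = 70 per group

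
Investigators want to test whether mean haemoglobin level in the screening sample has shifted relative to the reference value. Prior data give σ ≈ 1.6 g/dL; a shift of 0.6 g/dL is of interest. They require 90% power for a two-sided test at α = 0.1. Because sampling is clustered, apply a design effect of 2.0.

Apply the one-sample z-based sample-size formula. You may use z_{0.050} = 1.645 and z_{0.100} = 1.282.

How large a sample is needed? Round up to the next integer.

n = 122

n = (z_{α/2} + z_β)² · σ² / δ²
  = (1.645 + 1.282)² · 1.6² / 0.6²
  = 8.5673 · 2.56 / 0.36
  = 60.92
Design effect: 2.0 × 60.92 = 121.85.
Round up → n = 122.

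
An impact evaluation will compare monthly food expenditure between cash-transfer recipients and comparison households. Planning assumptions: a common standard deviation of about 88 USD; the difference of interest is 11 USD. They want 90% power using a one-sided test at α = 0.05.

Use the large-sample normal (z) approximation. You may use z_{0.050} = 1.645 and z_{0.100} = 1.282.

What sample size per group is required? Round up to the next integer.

n = 1097 per group

n = (z_α + z_β)² · (σ₁² + σ₂²) / δ²
  = (1.645 + 1.282)² · (2·88² = 15488) / 11²
  = 8.5673 · 15488 / 121
  = 1096.62
Round up → n = 1097 per group.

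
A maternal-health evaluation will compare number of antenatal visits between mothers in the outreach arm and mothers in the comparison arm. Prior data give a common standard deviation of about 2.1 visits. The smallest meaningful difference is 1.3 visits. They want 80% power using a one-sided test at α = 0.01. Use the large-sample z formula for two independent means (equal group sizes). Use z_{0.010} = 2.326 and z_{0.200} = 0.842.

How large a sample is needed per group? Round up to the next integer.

n = 53 per group

n = (z_α + z_β)² · (σ₁² + σ₂²) / δ²
  = (2.326 + 0.842)² · (2·2.1² = 8.82) / 1.3²
  = 10.0362 · 8.82 / 1.69
  = 52.38
Round up → n = 53 per group.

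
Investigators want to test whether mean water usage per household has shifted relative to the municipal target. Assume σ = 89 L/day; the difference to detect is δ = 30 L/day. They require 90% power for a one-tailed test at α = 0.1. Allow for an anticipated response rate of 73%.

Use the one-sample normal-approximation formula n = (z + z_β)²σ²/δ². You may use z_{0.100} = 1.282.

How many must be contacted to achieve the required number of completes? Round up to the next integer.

n = 80

n = (z_α + z_β)² · σ² / δ²
  = (1.282 + 1.282)² · 89² / 30²
  = 6.5741 · 7921 / 900
  = 57.86
Adjust for 73% response: 57.86 / 0.73 = 79.26.
Round up → n = 80.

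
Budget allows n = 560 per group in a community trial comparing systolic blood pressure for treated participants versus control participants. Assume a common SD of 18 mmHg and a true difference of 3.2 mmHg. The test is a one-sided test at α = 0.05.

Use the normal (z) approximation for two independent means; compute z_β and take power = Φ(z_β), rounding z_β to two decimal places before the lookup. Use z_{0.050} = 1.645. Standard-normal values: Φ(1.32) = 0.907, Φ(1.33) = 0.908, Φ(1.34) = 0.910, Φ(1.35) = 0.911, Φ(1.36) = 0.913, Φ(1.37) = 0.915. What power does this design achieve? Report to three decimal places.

z_β = δ·√(n/(σ₁²+σ₂²)) − z_α
    = 3.2 · √(560/648) − 1.645
    = 3.2 · 0.92962 − 1.645
    = 2.9748 − 1.645 = 1.3298 → 1.33
Power = Φ(1.33) = 0.908.

Power ≈ 0.908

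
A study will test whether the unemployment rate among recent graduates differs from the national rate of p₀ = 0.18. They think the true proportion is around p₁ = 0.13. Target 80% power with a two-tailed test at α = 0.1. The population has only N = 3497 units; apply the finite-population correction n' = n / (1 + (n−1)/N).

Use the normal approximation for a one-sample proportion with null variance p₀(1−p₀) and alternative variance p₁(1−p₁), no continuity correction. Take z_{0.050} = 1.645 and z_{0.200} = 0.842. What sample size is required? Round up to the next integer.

n = [z_{α/2}·√(p₀q₀) + z_β·√(p₁q₁)]² / (p₁ − p₀)²
  = [1.645·√(0.18·0.82) + 0.842·√(0.13·0.87)]² / (-0.05)²
  = [1.645·0.3842 + 0.842·0.3363]² / 0.0025
  = [0.9152]² / 0.0025
  = 335.00
Finite-population correction (N = 3497): 335.00 / (1 + (335.00 − 1)/3497) = 305.80.
Round up → n = 306.

n = 306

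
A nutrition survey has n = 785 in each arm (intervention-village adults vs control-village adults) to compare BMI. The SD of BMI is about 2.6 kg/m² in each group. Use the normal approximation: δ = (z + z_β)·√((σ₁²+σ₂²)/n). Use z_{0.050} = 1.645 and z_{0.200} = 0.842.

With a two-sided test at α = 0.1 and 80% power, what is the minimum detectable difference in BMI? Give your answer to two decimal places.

Minimum detectable difference ≈ 0.33 kg/m²

δ = (z_{α/2} + z_β) · √((σ₁²+σ₂²)/n)
  = (1.645 + 0.842) · √(13.52/785)
  = 2.487 · √0.01722
  = 2.487 · 0.1312
  = 0.3264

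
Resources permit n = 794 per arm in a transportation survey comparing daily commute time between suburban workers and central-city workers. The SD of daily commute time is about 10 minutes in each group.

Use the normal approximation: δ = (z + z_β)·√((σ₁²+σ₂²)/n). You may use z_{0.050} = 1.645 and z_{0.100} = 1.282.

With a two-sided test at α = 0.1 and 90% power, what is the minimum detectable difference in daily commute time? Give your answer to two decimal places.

δ = (z_{α/2} + z_β) · √((σ₁²+σ₂²)/n)
  = (1.645 + 1.282) · √(200/794)
  = 2.927 · √0.25189
  = 2.927 · 0.5019
  = 1.4690

Minimum detectable difference ≈ 1.47 minutes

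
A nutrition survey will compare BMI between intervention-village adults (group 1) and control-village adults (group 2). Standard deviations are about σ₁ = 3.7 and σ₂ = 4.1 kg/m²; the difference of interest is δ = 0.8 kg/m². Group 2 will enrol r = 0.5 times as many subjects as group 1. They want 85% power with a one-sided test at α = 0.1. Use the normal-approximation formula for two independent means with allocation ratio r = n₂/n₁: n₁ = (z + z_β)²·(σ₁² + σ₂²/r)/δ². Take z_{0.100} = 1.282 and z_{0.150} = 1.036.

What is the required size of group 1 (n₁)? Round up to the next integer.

n₁ = 398

n₁ = (z_α + z_β)² · (σ₁² + σ₂²/r) / δ²
   = (1.282 + 1.036)² · (3.7² + 4.1²/0.5) / 0.8²
   = 5.3731 · (13.69 + 33.62) / 0.64
   = 5.3731 · 47.31 / 0.64
   = 397.19
Round up → n₁ = 398; n₂ = r·n₁ = 0.5 × 398 = 199.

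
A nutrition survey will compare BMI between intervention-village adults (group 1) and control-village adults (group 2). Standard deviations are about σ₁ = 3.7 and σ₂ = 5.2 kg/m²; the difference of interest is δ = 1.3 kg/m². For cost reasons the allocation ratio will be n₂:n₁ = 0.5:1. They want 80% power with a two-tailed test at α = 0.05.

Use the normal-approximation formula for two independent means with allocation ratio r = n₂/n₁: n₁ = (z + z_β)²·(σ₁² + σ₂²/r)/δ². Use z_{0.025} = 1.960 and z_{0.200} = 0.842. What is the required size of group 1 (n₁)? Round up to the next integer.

n₁ = (z_{α/2} + z_β)² · (σ₁² + σ₂²/r) / δ²
   = (1.960 + 0.842)² · (3.7² + 5.2²/0.5) / 1.3²
   = 7.8512 · (13.69 + 54.08) / 1.69
   = 7.8512 · 67.77 / 1.69
   = 314.84
Round up → n₁ = 315; n₂ = r·n₁ = 0.5 × 315 = 158.

n₁ = 315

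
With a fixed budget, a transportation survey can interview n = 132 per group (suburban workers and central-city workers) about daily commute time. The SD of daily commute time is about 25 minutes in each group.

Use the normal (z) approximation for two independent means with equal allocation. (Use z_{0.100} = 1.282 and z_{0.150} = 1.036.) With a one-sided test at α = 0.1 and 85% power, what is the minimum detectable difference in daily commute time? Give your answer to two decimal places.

Minimum detectable difference ≈ 7.13 minutes

δ = (z_α + z_β) · √((σ₁²+σ₂²)/n)
  = (1.282 + 1.036) · √(1250/132)
  = 2.318 · √9.4697
  = 2.318 · 3.0773
  = 7.1332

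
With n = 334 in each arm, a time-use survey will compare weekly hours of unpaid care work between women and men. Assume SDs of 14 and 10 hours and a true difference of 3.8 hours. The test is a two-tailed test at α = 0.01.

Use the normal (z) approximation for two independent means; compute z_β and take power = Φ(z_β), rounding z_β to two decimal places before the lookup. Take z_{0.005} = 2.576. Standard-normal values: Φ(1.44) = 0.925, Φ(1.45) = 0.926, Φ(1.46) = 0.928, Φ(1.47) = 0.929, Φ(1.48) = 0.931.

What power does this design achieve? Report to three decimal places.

z_β = δ·√(n/(σ₁²+σ₂²)) − z_{α/2}
    = 3.8 · √(334/296) − 2.576
    = 3.8 · 1.06225 − 2.576
    = 4.0366 − 2.576 = 1.4606 → 1.46
Power = Φ(1.46) = 0.928.

Power ≈ 0.928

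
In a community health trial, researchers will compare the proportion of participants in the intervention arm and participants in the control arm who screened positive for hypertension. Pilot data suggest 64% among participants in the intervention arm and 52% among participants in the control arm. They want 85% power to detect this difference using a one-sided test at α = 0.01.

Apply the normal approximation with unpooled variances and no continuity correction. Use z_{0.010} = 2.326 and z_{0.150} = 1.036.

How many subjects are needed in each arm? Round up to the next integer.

n = (z_α + z_β)² · [p₁(1−p₁) + p₂(1−p₂)] / (p₁ − p₂)²
  = (2.326 + 1.036)² · (0.64·0.36 + 0.52·0.48) / (0.12)²
  = (3.362)² · (0.2304 + 0.2496) / 0.0144
  = 11.3030 · 0.4800 / 0.0144
  = 376.77
Round up → n = 377 per group.

n = 377 per group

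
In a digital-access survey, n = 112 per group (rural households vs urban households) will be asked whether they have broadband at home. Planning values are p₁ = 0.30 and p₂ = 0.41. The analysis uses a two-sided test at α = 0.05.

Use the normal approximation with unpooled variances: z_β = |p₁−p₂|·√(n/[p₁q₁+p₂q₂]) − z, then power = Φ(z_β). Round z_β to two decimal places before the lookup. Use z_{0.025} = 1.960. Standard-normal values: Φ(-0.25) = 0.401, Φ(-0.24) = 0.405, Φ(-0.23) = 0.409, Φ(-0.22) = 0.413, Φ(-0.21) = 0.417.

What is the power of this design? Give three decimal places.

z_β = |p₁−p₂|·√(n/[p₁q₁+p₂q₂]) − z_{α/2}
    = 0.11 · √(112/0.4519) − 1.960
    = 0.11 · 15.7430 − 1.960
    = 1.7317 − 1.960 = -0.2283 → -0.23
Power = Φ(-0.23) = 0.409.

Power ≈ 0.409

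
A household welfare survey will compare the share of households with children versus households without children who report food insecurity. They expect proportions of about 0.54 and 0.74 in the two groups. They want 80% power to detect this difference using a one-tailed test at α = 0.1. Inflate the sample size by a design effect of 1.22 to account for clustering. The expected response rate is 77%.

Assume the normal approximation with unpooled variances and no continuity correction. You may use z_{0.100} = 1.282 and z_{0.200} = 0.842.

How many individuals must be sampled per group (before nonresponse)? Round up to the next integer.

n = 79 per group

n = (z_α + z_β)² · [p₁(1−p₁) + p₂(1−p₂)] / (p₁ − p₂)²
  = (1.282 + 0.842)² · (0.54·0.46 + 0.74·0.26) / (-0.20)²
  = (2.124)² · (0.2484 + 0.1924) / 0.0400
  = 4.5114 · 0.4408 / 0.0400
  = 49.72
Design effect: 1.22 × 49.72 = 60.65.
Adjust for 77% response: 60.65 / 0.77 = 78.77.
Round up → n = 79 per group.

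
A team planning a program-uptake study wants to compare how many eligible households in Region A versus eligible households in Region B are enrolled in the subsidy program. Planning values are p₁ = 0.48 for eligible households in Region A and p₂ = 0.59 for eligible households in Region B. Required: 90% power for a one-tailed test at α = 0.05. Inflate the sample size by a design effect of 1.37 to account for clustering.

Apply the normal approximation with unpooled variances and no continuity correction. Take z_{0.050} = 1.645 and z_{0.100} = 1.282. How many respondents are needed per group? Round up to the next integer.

n = (z_α + z_β)² · [p₁(1−p₁) + p₂(1−p₂)] / (p₁ − p₂)²
  = (1.645 + 1.282)² · (0.48·0.52 + 0.59·0.41) / (-0.11)²
  = (2.927)² · (0.2496 + 0.2419) / 0.0121
  = 8.5673 · 0.4915 / 0.0121
  = 348.00
Design effect: 1.37 × 348.00 = 476.76.
Round up → n = 477 per group.

n = 477 per group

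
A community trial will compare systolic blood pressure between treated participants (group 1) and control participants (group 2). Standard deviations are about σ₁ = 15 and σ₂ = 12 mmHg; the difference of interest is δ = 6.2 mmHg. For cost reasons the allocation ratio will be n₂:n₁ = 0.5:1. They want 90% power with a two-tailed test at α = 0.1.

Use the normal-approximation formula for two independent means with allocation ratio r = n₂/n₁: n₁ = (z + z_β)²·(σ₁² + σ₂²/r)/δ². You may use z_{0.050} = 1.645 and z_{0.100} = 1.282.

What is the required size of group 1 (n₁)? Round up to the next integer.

n₁ = (z_{α/2} + z_β)² · (σ₁² + σ₂²/r) / δ²
   = (1.645 + 1.282)² · (15² + 12²/0.5) / 6.2²
   = 8.5673 · (225 + 288) / 38.44
   = 8.5673 · 513 / 38.44
   = 114.34
Round up → n₁ = 115; n₂ = r·n₁ = 0.5 × 115 = 58.

n₁ = 115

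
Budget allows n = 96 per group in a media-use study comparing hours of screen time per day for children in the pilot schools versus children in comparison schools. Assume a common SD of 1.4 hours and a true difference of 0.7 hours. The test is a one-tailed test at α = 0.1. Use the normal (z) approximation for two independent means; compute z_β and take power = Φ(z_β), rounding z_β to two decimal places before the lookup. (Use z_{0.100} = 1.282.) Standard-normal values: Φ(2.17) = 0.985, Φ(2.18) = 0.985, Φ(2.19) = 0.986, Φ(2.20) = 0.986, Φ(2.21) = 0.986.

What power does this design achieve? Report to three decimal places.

Power ≈ 0.985

z_β = δ·√(n/(σ₁²+σ₂²)) − z_α
    = 0.7 · √(96/3.92) − 1.282
    = 0.7 · 4.94872 − 1.282
    = 3.4641 − 1.282 = 2.1821 → 2.18
Power = Φ(2.18) = 0.985.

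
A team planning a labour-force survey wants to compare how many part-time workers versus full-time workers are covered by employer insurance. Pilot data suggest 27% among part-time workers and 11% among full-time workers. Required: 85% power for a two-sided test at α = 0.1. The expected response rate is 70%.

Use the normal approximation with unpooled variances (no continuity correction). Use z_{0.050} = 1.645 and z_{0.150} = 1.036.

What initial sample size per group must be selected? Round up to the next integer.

n = (z_{α/2} + z_β)² · [p₁(1−p₁) + p₂(1−p₂)] / (p₁ − p₂)²
  = (1.645 + 1.036)² · (0.27·0.73 + 0.11·0.89) / (0.16)²
  = (2.681)² · (0.1971 + 0.0979) / 0.0256
  = 7.1878 · 0.2950 / 0.0256
  = 82.83
Adjust for 70% response: 82.83 / 0.70 = 118.33.
Round up → n = 119 per group.

n = 119 per group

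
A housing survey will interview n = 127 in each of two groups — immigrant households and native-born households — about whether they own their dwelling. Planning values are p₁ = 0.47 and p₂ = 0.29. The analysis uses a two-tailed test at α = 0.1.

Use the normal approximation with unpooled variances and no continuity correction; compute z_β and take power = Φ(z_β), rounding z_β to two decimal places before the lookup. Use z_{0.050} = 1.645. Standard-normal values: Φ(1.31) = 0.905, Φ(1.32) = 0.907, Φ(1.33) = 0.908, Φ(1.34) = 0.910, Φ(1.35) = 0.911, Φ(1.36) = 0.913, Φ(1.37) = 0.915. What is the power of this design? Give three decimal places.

z_β = |p₁−p₂|·√(n/[p₁q₁+p₂q₂]) − z_{α/2}
    = 0.18 · √(127/0.4550) − 1.645
    = 0.18 · 16.7069 − 1.645
    = 3.0072 − 1.645 = 1.3622 → 1.36
Power = Φ(1.36) = 0.913.

Power ≈ 0.913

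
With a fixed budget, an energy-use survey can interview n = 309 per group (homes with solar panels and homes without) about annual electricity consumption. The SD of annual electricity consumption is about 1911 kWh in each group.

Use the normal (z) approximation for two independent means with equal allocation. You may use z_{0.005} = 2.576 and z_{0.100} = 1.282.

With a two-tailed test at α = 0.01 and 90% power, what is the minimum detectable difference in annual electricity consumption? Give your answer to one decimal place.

Minimum detectable difference ≈ 593.1 kWh

δ = (z_{α/2} + z_β) · √((σ₁²+σ₂²)/n)
  = (2.576 + 1.282) · √(7303842/309)
  = 3.858 · √23637.0
  = 3.858 · 153.7434
  = 593.1420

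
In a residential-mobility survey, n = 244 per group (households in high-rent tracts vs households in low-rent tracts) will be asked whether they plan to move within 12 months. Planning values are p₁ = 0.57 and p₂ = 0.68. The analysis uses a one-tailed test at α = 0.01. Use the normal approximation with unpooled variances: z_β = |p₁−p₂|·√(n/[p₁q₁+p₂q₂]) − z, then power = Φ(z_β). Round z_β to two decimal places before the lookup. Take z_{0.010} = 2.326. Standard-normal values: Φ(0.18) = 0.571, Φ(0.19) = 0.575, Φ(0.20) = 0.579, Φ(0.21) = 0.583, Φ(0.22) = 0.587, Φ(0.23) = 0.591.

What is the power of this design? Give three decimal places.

z_β = |p₁−p₂|·√(n/[p₁q₁+p₂q₂]) − z_α
    = 0.11 · √(244/0.4627) − 2.326
    = 0.11 · 22.9639 − 2.326
    = 2.5260 − 2.326 = 0.2000 → 0.20
Power = Φ(0.20) = 0.579.

Power ≈ 0.579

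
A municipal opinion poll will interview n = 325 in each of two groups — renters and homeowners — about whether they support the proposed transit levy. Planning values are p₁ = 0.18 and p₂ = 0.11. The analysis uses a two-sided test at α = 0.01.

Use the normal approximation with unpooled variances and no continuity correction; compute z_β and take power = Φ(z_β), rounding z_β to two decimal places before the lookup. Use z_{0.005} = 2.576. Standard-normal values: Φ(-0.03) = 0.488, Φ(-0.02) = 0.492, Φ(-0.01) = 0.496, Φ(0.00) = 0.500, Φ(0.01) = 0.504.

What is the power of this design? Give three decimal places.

Power ≈ 0.488

z_β = |p₁−p₂|·√(n/[p₁q₁+p₂q₂]) − z_{α/2}
    = 0.07 · √(325/0.2455) − 2.576
    = 0.07 · 36.3845 − 2.576
    = 2.5469 − 2.576 = -0.0291 → -0.03
Power = Φ(-0.03) = 0.488.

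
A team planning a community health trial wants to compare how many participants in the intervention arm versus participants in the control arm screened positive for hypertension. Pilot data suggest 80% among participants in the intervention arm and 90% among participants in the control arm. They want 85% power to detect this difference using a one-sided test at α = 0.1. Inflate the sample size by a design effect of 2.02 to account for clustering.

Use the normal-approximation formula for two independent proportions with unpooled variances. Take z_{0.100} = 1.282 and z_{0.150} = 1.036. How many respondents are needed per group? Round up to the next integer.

n = (z_α + z_β)² · [p₁(1−p₁) + p₂(1−p₂)] / (p₁ − p₂)²
  = (1.282 + 1.036)² · (0.80·0.20 + 0.90·0.10) / (-0.10)²
  = (2.318)² · (0.1600 + 0.0900) / 0.0100
  = 5.3731 · 0.2500 / 0.0100
  = 134.33
Design effect: 2.02 × 134.33 = 271.34.
Round up → n = 272 per group.

n = 272 per group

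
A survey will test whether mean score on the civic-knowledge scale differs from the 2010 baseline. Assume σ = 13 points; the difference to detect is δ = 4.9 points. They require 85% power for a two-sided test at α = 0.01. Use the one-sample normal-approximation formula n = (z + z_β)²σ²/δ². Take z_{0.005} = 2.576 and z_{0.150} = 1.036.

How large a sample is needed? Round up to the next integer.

n = 92

n = (z_{α/2} + z_β)² · σ² / δ²
  = (2.576 + 1.036)² · 13² / 4.9²
  = 13.0465 · 169 / 24.01
  = 91.83
Round up → n = 92.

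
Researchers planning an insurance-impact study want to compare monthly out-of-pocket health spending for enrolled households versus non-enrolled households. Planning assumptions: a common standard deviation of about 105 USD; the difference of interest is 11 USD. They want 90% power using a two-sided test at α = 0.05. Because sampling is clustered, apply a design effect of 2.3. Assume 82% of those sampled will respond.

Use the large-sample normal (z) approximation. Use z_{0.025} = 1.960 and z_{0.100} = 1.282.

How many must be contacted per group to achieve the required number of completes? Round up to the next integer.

n = (z_{α/2} + z_β)² · (σ₁² + σ₂²) / δ²
  = (1.960 + 1.282)² · (2·105² = 22050) / 11²
  = 10.5106 · 22050 / 121
  = 1915.35
Design effect: 2.3 × 1915.35 = 4405.32.
Adjust for 82% response: 4405.32 / 0.82 = 5372.34.
Round up → n = 5373 per group.

n = 5373 per group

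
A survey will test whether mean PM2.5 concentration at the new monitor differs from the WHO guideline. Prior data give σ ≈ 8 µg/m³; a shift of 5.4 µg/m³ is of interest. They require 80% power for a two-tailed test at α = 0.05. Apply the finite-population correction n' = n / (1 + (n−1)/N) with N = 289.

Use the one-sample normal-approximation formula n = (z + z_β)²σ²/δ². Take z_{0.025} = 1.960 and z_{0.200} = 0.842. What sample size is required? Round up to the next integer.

n = 17

n = (z_{α/2} + z_β)² · σ² / δ²
  = (1.960 + 0.842)² · 8² / 5.4²
  = 7.8512 · 64 / 29.16
  = 17.23
Finite-population correction (N = 289): 17.23 / (1 + (17.23 − 1)/289) = 16.32.
Round up → n = 17.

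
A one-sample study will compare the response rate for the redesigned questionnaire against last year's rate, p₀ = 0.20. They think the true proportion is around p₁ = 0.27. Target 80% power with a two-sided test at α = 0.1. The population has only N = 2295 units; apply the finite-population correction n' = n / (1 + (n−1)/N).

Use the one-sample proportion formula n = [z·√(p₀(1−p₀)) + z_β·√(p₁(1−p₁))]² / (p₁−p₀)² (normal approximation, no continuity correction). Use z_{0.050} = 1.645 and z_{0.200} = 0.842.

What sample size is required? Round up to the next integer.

n = [z_{α/2}·√(p₀q₀) + z_β·√(p₁q₁)]² / (p₁ − p₀)²
  = [1.645·√(0.20·0.80) + 0.842·√(0.27·0.73)]² / (0.07)²
  = [1.645·0.4000 + 0.842·0.4440]² / 0.0049
  = [1.0318]² / 0.0049
  = 217.27
Finite-population correction (N = 2295): 217.27 / (1 + (217.27 − 1)/2295) = 198.56.
Round up → n = 199.

n = 199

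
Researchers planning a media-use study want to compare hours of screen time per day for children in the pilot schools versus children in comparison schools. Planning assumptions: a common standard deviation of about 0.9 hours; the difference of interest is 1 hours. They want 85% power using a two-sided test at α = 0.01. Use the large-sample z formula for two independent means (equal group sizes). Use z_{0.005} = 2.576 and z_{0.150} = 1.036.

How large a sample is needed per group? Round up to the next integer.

n = 22 per group

n = (z_{α/2} + z_β)² · (σ₁² + σ₂²) / δ²
  = (2.576 + 1.036)² · (2·0.9² = 1.62) / 1²
  = 13.0465 · 1.62 / 1
  = 21.14
Round up → n = 22 per group.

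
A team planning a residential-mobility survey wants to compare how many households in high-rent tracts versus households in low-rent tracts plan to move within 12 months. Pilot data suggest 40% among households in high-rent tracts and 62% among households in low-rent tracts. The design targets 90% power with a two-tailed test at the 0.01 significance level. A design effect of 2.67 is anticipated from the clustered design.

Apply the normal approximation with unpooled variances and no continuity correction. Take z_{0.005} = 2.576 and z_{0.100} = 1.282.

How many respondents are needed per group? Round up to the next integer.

n = 391 per group

n = (z_{α/2} + z_β)² · [p₁(1−p₁) + p₂(1−p₂)] / (p₁ − p₂)²
  = (2.576 + 1.282)² · (0.40·0.60 + 0.62·0.38) / (-0.22)²
  = (3.858)² · (0.2400 + 0.2356) / 0.0484
  = 14.8842 · 0.4756 / 0.0484
  = 146.26
Design effect: 2.67 × 146.26 = 390.51.
Round up → n = 391 per group.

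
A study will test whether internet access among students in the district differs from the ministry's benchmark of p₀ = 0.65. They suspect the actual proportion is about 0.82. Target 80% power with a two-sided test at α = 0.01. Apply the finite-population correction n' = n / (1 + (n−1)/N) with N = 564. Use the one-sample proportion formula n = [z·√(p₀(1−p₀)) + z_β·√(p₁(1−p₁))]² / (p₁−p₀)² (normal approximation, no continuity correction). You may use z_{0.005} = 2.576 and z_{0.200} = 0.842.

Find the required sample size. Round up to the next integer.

n = 73

n = [z_{α/2}·√(p₀q₀) + z_β·√(p₁q₁)]² / (p₁ − p₀)²
  = [2.576·√(0.65·0.35) + 0.842·√(0.82·0.18)]² / (0.17)²
  = [2.576·0.4770 + 0.842·0.3842]² / 0.0289
  = [1.5522]² / 0.0289
  = 83.36
Finite-population correction (N = 564): 83.36 / (1 + (83.36 − 1)/564) = 72.74.
Round up → n = 73.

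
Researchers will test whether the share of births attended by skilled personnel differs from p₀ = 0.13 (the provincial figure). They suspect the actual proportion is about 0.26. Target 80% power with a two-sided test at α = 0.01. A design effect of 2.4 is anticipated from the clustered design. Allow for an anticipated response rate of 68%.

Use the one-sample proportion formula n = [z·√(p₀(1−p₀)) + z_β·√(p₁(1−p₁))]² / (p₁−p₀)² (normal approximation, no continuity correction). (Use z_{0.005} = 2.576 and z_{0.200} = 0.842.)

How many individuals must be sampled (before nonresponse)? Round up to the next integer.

n = 319

n = [z_{α/2}·√(p₀q₀) + z_β·√(p₁q₁)]² / (p₁ − p₀)²
  = [2.576·√(0.13·0.87) + 0.842·√(0.26·0.74)]² / (0.13)²
  = [2.576·0.3363 + 0.842·0.4386]² / 0.0169
  = [1.2356]² / 0.0169
  = 90.34
Design effect: 2.4 × 90.34 = 216.83.
Adjust for 68% response: 216.83 / 0.68 = 318.86.
Round up → n = 319.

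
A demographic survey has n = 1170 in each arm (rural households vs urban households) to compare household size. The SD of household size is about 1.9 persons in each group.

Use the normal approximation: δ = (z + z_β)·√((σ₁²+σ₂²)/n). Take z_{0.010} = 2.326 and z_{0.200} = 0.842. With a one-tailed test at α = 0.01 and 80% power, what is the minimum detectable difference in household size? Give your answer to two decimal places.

δ = (z_α + z_β) · √((σ₁²+σ₂²)/n)
  = (2.326 + 0.842) · √(7.22/1170)
  = 3.168 · √0.00617
  = 3.168 · 0.0786
  = 0.2489

Minimum detectable difference ≈ 0.25 persons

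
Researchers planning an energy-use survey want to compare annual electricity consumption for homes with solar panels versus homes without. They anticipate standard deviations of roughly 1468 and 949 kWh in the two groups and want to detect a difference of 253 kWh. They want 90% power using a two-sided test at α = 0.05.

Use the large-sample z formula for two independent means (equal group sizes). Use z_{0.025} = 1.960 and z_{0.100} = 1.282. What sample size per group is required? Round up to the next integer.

n = (z_{α/2} + z_β)² · (σ₁² + σ₂²) / δ²
  = (1.960 + 1.282)² · (1468² + 949² = 3055625) / 253²
  = 10.5106 · 3055625 / 64009
  = 501.75
Round up → n = 502 per group.

n = 502 per group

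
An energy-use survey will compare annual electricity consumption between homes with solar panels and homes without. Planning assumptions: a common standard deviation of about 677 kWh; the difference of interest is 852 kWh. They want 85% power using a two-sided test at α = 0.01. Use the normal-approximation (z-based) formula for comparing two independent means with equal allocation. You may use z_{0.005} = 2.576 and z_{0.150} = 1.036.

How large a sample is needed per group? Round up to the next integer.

n = 17 per group

n = (z_{α/2} + z_β)² · (σ₁² + σ₂²) / δ²
  = (2.576 + 1.036)² · (2·677² = 916658) / 852²
  = 13.0465 · 916658 / 725904
  = 16.47
Round up → n = 17 per group.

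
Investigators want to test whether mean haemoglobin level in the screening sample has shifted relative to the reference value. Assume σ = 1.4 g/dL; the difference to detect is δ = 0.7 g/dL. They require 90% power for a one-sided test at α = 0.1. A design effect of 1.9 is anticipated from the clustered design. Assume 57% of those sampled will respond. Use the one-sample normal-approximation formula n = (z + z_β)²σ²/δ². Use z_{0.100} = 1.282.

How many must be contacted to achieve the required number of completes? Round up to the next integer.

n = 88

n = (z_α + z_β)² · σ² / δ²
  = (1.282 + 1.282)² · 1.4² / 0.7²
  = 6.5741 · 1.96 / 0.49
  = 26.30
Design effect: 1.9 × 26.30 = 49.96.
Adjust for 57% response: 49.96 / 0.57 = 87.65.
Round up → n = 88.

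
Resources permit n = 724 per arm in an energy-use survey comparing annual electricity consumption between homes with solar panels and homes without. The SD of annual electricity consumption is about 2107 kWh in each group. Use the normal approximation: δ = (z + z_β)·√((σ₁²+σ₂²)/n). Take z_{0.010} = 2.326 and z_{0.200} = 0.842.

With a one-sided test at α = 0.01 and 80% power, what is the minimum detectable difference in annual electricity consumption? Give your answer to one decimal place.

Minimum detectable difference ≈ 350.8 kWh

δ = (z_α + z_β) · √((σ₁²+σ₂²)/n)
  = (2.326 + 0.842) · √(8878898/724)
  = 3.168 · √12263.7
  = 3.168 · 110.7415
  = 350.8289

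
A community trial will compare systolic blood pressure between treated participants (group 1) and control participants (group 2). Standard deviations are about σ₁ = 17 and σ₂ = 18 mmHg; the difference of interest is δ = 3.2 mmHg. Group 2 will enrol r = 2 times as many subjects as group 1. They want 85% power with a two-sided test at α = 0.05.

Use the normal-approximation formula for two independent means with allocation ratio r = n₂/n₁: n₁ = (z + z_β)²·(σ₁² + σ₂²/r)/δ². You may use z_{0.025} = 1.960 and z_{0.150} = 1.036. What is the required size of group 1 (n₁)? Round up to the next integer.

n₁ = (z_{α/2} + z_β)² · (σ₁² + σ₂²/r) / δ²
   = (1.960 + 1.036)² · (17² + 18²/2) / 3.2²
   = 8.9760 · (289 + 162) / 10.24
   = 8.9760 · 451 / 10.24
   = 395.33
Round up → n₁ = 396; n₂ = r·n₁ = 2 × 396 = 792.

n₁ = 396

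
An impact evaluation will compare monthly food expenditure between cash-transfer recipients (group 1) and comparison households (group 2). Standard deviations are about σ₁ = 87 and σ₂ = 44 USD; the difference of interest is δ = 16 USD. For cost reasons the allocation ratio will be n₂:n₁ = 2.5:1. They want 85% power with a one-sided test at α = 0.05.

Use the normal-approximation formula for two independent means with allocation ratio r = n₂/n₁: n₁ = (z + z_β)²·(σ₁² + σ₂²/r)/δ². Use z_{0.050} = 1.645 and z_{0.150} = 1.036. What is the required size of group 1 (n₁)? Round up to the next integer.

n₁ = (z_α + z_β)² · (σ₁² + σ₂²/r) / δ²
   = (1.645 + 1.036)² · (87² + 44²/2.5) / 16²
   = 7.1878 · (7569 + 774.4) / 256
   = 7.1878 · 8343.4 / 256
   = 234.26
Round up → n₁ = 235; n₂ = r·n₁ = 2.5 × 235 = 588.

n₁ = 235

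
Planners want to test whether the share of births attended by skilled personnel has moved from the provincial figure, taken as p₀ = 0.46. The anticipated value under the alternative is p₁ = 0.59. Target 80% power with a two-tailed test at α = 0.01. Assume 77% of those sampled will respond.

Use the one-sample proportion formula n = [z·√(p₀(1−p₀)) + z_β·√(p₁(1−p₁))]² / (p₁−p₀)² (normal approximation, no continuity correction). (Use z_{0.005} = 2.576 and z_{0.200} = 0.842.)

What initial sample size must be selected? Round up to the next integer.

n = [z_{α/2}·√(p₀q₀) + z_β·√(p₁q₁)]² / (p₁ − p₀)²
  = [2.576·√(0.46·0.54) + 0.842·√(0.59·0.41)]² / (0.13)²
  = [2.576·0.4984 + 0.842·0.4918]² / 0.0169
  = [1.6980]² / 0.0169
  = 170.60
Adjust for 77% response: 170.60 / 0.77 = 221.56.
Round up → n = 222.

n = 222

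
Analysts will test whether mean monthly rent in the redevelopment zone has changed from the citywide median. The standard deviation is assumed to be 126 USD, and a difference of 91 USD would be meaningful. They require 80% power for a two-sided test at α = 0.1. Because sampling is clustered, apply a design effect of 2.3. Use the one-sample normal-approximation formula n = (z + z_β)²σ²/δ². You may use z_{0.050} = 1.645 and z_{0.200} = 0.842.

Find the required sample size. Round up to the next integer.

n = 28

n = (z_{α/2} + z_β)² · σ² / δ²
  = (1.645 + 0.842)² · 126² / 91²
  = 6.1852 · 15876 / 8281
  = 11.86
Design effect: 2.3 × 11.86 = 27.27.
Round up → n = 28.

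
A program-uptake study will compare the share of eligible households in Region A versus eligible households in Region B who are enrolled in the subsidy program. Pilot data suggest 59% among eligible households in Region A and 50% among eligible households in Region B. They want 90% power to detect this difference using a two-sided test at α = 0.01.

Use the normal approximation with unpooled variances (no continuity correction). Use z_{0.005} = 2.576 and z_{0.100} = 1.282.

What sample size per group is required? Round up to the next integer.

n = 904 per group

n = (z_{α/2} + z_β)² · [p₁(1−p₁) + p₂(1−p₂)] / (p₁ − p₂)²
  = (2.576 + 1.282)² · (0.59·0.41 + 0.50·0.50) / (0.09)²
  = (3.858)² · (0.2419 + 0.2500) / 0.0081
  = 14.8842 · 0.4919 / 0.0081
  = 903.89
Round up → n = 904 per group.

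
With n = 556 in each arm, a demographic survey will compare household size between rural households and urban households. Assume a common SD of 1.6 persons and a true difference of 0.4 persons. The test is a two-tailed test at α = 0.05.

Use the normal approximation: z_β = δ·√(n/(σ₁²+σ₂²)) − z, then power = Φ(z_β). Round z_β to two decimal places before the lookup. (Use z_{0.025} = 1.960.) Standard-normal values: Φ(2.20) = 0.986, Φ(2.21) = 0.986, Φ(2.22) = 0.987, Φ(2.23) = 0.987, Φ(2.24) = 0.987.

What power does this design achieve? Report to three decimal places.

z_β = δ·√(n/(σ₁²+σ₂²)) − z_{α/2}
    = 0.4 · √(556/5.12) − 1.960
    = 0.4 · 10.42083 − 1.960
    = 4.1683 − 1.960 = 2.2083 → 2.21
Power = Φ(2.21) = 0.986.

Power ≈ 0.986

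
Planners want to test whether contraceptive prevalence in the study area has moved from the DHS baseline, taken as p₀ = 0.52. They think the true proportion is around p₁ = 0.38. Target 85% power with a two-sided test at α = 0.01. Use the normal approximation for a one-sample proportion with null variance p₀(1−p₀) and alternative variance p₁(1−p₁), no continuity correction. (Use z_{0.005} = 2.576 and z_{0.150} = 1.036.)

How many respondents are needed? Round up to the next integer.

n = [z_{α/2}·√(p₀q₀) + z_β·√(p₁q₁)]² / (p₁ − p₀)²
  = [2.576·√(0.52·0.48) + 1.036·√(0.38·0.62)]² / (-0.14)²
  = [2.576·0.4996 + 1.036·0.4854]² / 0.0196
  = [1.7898]² / 0.0196
  = 163.44
Round up → n = 164.

n = 164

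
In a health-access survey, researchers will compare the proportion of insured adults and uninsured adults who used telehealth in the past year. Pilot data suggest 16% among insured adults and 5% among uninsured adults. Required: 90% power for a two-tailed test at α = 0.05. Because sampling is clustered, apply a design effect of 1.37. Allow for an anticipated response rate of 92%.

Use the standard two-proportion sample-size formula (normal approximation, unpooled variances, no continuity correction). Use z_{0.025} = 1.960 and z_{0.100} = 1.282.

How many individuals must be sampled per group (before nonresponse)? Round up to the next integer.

n = 236 per group

n = (z_{α/2} + z_β)² · [p₁(1−p₁) + p₂(1−p₂)] / (p₁ − p₂)²
  = (1.960 + 1.282)² · (0.16·0.84 + 0.05·0.95) / (0.11)²
  = (3.242)² · (0.1344 + 0.0475) / 0.0121
  = 10.5106 · 0.1819 / 0.0121
  = 158.01
Design effect: 1.37 × 158.01 = 216.47.
Adjust for 92% response: 216.47 / 0.92 = 235.29.
Round up → n = 236 per group.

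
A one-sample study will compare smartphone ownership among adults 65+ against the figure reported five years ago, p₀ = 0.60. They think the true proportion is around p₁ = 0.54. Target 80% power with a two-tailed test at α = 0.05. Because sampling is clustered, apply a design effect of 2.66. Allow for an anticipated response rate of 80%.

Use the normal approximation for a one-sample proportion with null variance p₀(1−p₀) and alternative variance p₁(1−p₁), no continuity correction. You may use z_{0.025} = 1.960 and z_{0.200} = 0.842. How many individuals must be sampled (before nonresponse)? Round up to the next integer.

n = [z_{α/2}·√(p₀q₀) + z_β·√(p₁q₁)]² / (p₁ − p₀)²
  = [1.960·√(0.60·0.40) + 0.842·√(0.54·0.46)]² / (-0.06)²
  = [1.960·0.4899 + 0.842·0.4984]² / 0.0036
  = [1.3799]² / 0.0036
  = 528.89
Design effect: 2.66 × 528.89 = 1406.84.
Adjust for 80% response: 1406.84 / 0.80 = 1758.54.
Round up → n = 1759.

n = 1759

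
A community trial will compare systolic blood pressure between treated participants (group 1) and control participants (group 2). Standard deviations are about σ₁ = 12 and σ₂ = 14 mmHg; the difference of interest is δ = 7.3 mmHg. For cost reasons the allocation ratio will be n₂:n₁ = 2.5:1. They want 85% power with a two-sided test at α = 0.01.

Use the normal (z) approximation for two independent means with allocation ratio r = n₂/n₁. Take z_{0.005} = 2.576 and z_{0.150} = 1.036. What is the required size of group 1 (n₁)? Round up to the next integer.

n₁ = (z_{α/2} + z_β)² · (σ₁² + σ₂²/r) / δ²
   = (2.576 + 1.036)² · (12² + 14²/2.5) / 7.3²
   = 13.0465 · (144 + 78.4) / 53.29
   = 13.0465 · 222.4 / 53.29
   = 54.45
Round up → n₁ = 55; n₂ = r·n₁ = 2.5 × 55 = 138.

n₁ = 55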